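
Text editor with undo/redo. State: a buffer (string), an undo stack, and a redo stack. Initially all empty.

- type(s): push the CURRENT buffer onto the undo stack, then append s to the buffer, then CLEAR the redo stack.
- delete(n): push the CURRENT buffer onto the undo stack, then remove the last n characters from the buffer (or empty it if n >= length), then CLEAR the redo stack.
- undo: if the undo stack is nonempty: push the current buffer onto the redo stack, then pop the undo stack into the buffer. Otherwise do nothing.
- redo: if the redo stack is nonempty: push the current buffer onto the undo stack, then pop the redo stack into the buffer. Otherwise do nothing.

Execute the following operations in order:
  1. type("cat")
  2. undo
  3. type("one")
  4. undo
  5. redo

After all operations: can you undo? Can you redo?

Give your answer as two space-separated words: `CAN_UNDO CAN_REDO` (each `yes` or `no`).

Answer: yes no

Derivation:
After op 1 (type): buf='cat' undo_depth=1 redo_depth=0
After op 2 (undo): buf='(empty)' undo_depth=0 redo_depth=1
After op 3 (type): buf='one' undo_depth=1 redo_depth=0
After op 4 (undo): buf='(empty)' undo_depth=0 redo_depth=1
After op 5 (redo): buf='one' undo_depth=1 redo_depth=0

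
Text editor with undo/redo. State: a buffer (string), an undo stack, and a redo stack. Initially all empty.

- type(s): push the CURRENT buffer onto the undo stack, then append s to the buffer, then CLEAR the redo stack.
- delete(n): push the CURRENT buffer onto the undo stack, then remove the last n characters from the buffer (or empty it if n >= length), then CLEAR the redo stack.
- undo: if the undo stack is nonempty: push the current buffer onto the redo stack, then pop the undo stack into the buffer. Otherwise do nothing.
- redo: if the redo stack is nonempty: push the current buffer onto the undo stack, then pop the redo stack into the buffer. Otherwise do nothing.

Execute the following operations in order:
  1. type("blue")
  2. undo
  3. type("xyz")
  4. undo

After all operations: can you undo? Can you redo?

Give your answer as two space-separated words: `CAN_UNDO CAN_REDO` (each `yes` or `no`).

Answer: no yes

Derivation:
After op 1 (type): buf='blue' undo_depth=1 redo_depth=0
After op 2 (undo): buf='(empty)' undo_depth=0 redo_depth=1
After op 3 (type): buf='xyz' undo_depth=1 redo_depth=0
After op 4 (undo): buf='(empty)' undo_depth=0 redo_depth=1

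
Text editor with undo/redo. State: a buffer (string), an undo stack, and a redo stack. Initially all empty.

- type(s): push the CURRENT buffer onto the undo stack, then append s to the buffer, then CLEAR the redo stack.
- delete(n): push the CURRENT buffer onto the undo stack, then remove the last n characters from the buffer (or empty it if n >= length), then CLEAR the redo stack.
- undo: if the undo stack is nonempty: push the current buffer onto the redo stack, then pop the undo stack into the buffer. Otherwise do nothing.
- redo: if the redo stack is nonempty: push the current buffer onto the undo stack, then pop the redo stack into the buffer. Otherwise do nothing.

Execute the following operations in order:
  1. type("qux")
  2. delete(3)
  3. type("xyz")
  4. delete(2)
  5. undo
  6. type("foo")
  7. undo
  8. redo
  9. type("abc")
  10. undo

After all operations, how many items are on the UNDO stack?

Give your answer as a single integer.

After op 1 (type): buf='qux' undo_depth=1 redo_depth=0
After op 2 (delete): buf='(empty)' undo_depth=2 redo_depth=0
After op 3 (type): buf='xyz' undo_depth=3 redo_depth=0
After op 4 (delete): buf='x' undo_depth=4 redo_depth=0
After op 5 (undo): buf='xyz' undo_depth=3 redo_depth=1
After op 6 (type): buf='xyzfoo' undo_depth=4 redo_depth=0
After op 7 (undo): buf='xyz' undo_depth=3 redo_depth=1
After op 8 (redo): buf='xyzfoo' undo_depth=4 redo_depth=0
After op 9 (type): buf='xyzfooabc' undo_depth=5 redo_depth=0
After op 10 (undo): buf='xyzfoo' undo_depth=4 redo_depth=1

Answer: 4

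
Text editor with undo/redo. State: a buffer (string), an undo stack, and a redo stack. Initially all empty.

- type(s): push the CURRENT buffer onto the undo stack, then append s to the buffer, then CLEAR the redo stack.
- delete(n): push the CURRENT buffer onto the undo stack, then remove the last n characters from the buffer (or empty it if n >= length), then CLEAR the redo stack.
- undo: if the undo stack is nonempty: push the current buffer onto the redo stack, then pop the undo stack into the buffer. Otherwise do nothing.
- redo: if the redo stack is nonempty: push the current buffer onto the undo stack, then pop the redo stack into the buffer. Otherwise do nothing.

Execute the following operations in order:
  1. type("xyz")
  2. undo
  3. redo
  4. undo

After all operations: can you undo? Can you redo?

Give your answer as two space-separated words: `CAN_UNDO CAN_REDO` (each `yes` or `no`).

Answer: no yes

Derivation:
After op 1 (type): buf='xyz' undo_depth=1 redo_depth=0
After op 2 (undo): buf='(empty)' undo_depth=0 redo_depth=1
After op 3 (redo): buf='xyz' undo_depth=1 redo_depth=0
After op 4 (undo): buf='(empty)' undo_depth=0 redo_depth=1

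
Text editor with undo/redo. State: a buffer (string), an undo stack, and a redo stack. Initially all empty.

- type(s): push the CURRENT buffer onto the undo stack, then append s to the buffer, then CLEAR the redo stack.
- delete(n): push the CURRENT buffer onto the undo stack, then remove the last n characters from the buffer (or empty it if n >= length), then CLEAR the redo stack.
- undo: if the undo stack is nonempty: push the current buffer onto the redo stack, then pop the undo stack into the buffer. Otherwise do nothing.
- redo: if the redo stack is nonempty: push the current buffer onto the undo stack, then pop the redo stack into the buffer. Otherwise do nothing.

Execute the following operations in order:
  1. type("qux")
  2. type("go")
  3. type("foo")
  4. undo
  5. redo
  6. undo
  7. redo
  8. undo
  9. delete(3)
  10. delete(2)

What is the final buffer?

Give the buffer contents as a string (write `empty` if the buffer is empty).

Answer: empty

Derivation:
After op 1 (type): buf='qux' undo_depth=1 redo_depth=0
After op 2 (type): buf='quxgo' undo_depth=2 redo_depth=0
After op 3 (type): buf='quxgofoo' undo_depth=3 redo_depth=0
After op 4 (undo): buf='quxgo' undo_depth=2 redo_depth=1
After op 5 (redo): buf='quxgofoo' undo_depth=3 redo_depth=0
After op 6 (undo): buf='quxgo' undo_depth=2 redo_depth=1
After op 7 (redo): buf='quxgofoo' undo_depth=3 redo_depth=0
After op 8 (undo): buf='quxgo' undo_depth=2 redo_depth=1
After op 9 (delete): buf='qu' undo_depth=3 redo_depth=0
After op 10 (delete): buf='(empty)' undo_depth=4 redo_depth=0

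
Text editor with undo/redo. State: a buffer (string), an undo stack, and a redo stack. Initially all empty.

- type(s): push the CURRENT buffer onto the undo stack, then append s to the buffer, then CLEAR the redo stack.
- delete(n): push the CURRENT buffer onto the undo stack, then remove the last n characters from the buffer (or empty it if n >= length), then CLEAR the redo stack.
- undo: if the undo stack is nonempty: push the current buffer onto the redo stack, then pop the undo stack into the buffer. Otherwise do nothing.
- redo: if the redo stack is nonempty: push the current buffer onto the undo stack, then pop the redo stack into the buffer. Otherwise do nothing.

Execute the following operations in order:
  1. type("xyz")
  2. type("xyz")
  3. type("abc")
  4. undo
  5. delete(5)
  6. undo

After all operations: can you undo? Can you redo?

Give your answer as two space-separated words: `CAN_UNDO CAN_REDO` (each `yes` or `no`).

After op 1 (type): buf='xyz' undo_depth=1 redo_depth=0
After op 2 (type): buf='xyzxyz' undo_depth=2 redo_depth=0
After op 3 (type): buf='xyzxyzabc' undo_depth=3 redo_depth=0
After op 4 (undo): buf='xyzxyz' undo_depth=2 redo_depth=1
After op 5 (delete): buf='x' undo_depth=3 redo_depth=0
After op 6 (undo): buf='xyzxyz' undo_depth=2 redo_depth=1

Answer: yes yes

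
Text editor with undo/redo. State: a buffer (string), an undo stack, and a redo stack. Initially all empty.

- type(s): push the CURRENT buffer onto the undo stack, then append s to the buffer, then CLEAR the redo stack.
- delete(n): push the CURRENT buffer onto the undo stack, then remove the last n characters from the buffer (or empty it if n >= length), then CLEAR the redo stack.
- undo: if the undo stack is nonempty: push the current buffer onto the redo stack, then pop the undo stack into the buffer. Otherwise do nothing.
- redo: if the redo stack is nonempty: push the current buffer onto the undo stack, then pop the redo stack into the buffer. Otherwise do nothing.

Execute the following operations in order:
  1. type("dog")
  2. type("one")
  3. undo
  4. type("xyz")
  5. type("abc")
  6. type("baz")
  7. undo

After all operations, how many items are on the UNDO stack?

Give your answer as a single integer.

After op 1 (type): buf='dog' undo_depth=1 redo_depth=0
After op 2 (type): buf='dogone' undo_depth=2 redo_depth=0
After op 3 (undo): buf='dog' undo_depth=1 redo_depth=1
After op 4 (type): buf='dogxyz' undo_depth=2 redo_depth=0
After op 5 (type): buf='dogxyzabc' undo_depth=3 redo_depth=0
After op 6 (type): buf='dogxyzabcbaz' undo_depth=4 redo_depth=0
After op 7 (undo): buf='dogxyzabc' undo_depth=3 redo_depth=1

Answer: 3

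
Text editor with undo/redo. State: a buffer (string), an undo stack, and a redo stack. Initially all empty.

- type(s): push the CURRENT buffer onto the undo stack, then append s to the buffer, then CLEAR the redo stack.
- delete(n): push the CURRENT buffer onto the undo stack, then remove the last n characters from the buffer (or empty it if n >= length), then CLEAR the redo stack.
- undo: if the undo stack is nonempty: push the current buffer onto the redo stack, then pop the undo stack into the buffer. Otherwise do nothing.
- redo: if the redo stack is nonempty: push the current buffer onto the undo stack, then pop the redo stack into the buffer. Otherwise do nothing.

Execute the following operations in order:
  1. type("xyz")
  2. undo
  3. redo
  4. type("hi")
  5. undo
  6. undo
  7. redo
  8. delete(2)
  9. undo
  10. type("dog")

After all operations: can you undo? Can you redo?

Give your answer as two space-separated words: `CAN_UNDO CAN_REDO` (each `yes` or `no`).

Answer: yes no

Derivation:
After op 1 (type): buf='xyz' undo_depth=1 redo_depth=0
After op 2 (undo): buf='(empty)' undo_depth=0 redo_depth=1
After op 3 (redo): buf='xyz' undo_depth=1 redo_depth=0
After op 4 (type): buf='xyzhi' undo_depth=2 redo_depth=0
After op 5 (undo): buf='xyz' undo_depth=1 redo_depth=1
After op 6 (undo): buf='(empty)' undo_depth=0 redo_depth=2
After op 7 (redo): buf='xyz' undo_depth=1 redo_depth=1
After op 8 (delete): buf='x' undo_depth=2 redo_depth=0
After op 9 (undo): buf='xyz' undo_depth=1 redo_depth=1
After op 10 (type): buf='xyzdog' undo_depth=2 redo_depth=0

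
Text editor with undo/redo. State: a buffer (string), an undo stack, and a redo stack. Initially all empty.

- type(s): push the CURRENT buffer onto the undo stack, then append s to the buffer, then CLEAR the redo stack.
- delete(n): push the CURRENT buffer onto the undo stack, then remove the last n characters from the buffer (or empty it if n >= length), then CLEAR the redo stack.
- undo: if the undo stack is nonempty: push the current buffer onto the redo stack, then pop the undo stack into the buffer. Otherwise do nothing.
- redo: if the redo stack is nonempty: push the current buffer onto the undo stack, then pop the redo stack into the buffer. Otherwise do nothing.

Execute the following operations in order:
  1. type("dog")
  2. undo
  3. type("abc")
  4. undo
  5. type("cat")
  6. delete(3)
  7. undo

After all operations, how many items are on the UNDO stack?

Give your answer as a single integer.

Answer: 1

Derivation:
After op 1 (type): buf='dog' undo_depth=1 redo_depth=0
After op 2 (undo): buf='(empty)' undo_depth=0 redo_depth=1
After op 3 (type): buf='abc' undo_depth=1 redo_depth=0
After op 4 (undo): buf='(empty)' undo_depth=0 redo_depth=1
After op 5 (type): buf='cat' undo_depth=1 redo_depth=0
After op 6 (delete): buf='(empty)' undo_depth=2 redo_depth=0
After op 7 (undo): buf='cat' undo_depth=1 redo_depth=1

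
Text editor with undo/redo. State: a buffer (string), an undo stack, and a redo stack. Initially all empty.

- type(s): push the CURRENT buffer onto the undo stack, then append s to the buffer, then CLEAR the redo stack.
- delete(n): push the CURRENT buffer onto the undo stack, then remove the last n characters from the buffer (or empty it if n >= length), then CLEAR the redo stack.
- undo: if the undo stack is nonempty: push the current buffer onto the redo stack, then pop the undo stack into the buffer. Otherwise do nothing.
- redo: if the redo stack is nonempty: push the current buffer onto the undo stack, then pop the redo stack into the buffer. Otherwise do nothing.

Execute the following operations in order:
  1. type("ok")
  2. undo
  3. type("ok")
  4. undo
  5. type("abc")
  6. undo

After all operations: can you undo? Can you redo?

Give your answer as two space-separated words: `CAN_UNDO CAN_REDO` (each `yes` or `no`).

After op 1 (type): buf='ok' undo_depth=1 redo_depth=0
After op 2 (undo): buf='(empty)' undo_depth=0 redo_depth=1
After op 3 (type): buf='ok' undo_depth=1 redo_depth=0
After op 4 (undo): buf='(empty)' undo_depth=0 redo_depth=1
After op 5 (type): buf='abc' undo_depth=1 redo_depth=0
After op 6 (undo): buf='(empty)' undo_depth=0 redo_depth=1

Answer: no yes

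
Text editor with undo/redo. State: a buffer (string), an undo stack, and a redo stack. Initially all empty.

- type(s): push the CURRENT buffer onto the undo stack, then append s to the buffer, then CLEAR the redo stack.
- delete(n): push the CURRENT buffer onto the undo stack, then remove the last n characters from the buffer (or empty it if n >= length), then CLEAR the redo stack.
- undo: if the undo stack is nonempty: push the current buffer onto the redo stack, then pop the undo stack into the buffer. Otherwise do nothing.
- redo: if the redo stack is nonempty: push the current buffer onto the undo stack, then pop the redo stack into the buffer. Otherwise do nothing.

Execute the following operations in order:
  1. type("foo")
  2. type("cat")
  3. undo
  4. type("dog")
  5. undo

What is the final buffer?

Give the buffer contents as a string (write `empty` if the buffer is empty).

Answer: foo

Derivation:
After op 1 (type): buf='foo' undo_depth=1 redo_depth=0
After op 2 (type): buf='foocat' undo_depth=2 redo_depth=0
After op 3 (undo): buf='foo' undo_depth=1 redo_depth=1
After op 4 (type): buf='foodog' undo_depth=2 redo_depth=0
After op 5 (undo): buf='foo' undo_depth=1 redo_depth=1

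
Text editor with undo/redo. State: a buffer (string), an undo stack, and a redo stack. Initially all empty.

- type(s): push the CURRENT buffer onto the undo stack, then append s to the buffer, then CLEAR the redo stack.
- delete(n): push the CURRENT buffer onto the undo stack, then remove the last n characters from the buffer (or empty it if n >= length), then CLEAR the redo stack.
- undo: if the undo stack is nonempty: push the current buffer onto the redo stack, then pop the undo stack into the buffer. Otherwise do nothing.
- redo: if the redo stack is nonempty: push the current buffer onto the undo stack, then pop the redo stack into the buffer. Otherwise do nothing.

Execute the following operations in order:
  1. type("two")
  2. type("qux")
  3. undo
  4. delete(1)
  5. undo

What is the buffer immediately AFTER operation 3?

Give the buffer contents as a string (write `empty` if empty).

After op 1 (type): buf='two' undo_depth=1 redo_depth=0
After op 2 (type): buf='twoqux' undo_depth=2 redo_depth=0
After op 3 (undo): buf='two' undo_depth=1 redo_depth=1

Answer: two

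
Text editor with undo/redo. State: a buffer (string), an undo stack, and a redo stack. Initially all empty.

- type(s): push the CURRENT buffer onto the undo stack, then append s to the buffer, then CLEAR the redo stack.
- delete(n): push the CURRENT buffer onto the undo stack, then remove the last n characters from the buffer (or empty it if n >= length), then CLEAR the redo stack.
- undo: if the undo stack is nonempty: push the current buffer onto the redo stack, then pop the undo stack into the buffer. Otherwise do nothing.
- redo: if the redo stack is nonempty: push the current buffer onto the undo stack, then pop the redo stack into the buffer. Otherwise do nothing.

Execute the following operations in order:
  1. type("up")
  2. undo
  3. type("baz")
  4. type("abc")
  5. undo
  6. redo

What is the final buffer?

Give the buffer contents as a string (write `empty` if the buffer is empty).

Answer: bazabc

Derivation:
After op 1 (type): buf='up' undo_depth=1 redo_depth=0
After op 2 (undo): buf='(empty)' undo_depth=0 redo_depth=1
After op 3 (type): buf='baz' undo_depth=1 redo_depth=0
After op 4 (type): buf='bazabc' undo_depth=2 redo_depth=0
After op 5 (undo): buf='baz' undo_depth=1 redo_depth=1
After op 6 (redo): buf='bazabc' undo_depth=2 redo_depth=0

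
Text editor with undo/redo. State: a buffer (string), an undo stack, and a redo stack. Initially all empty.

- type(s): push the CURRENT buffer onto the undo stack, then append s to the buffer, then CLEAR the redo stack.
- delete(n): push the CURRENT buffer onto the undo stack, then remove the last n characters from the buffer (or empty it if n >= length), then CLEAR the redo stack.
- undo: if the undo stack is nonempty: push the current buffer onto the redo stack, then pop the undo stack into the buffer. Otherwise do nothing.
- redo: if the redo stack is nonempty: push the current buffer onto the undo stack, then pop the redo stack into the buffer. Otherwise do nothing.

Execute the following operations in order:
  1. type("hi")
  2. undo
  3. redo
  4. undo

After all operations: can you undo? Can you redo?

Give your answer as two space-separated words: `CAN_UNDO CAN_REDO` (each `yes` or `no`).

Answer: no yes

Derivation:
After op 1 (type): buf='hi' undo_depth=1 redo_depth=0
After op 2 (undo): buf='(empty)' undo_depth=0 redo_depth=1
After op 3 (redo): buf='hi' undo_depth=1 redo_depth=0
After op 4 (undo): buf='(empty)' undo_depth=0 redo_depth=1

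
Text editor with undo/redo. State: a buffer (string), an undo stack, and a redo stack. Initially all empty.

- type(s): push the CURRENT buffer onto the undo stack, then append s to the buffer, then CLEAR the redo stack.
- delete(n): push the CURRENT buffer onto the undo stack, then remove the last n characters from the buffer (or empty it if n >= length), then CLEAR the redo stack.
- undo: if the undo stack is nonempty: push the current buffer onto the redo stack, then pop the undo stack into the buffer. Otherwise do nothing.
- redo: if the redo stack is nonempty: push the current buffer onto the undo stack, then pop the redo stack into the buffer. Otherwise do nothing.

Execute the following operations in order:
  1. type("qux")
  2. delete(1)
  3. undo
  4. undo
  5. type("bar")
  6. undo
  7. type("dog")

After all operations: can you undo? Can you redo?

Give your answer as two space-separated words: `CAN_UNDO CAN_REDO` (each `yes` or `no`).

Answer: yes no

Derivation:
After op 1 (type): buf='qux' undo_depth=1 redo_depth=0
After op 2 (delete): buf='qu' undo_depth=2 redo_depth=0
After op 3 (undo): buf='qux' undo_depth=1 redo_depth=1
After op 4 (undo): buf='(empty)' undo_depth=0 redo_depth=2
After op 5 (type): buf='bar' undo_depth=1 redo_depth=0
After op 6 (undo): buf='(empty)' undo_depth=0 redo_depth=1
After op 7 (type): buf='dog' undo_depth=1 redo_depth=0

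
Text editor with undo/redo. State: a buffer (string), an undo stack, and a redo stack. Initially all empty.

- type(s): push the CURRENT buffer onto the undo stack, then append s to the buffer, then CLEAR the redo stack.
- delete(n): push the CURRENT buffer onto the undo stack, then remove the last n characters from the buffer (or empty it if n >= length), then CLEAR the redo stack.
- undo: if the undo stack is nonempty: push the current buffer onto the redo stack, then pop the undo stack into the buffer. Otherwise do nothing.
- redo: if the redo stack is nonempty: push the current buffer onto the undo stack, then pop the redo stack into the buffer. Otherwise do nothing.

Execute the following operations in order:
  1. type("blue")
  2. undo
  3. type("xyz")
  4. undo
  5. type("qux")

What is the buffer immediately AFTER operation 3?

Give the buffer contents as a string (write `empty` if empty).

Answer: xyz

Derivation:
After op 1 (type): buf='blue' undo_depth=1 redo_depth=0
After op 2 (undo): buf='(empty)' undo_depth=0 redo_depth=1
After op 3 (type): buf='xyz' undo_depth=1 redo_depth=0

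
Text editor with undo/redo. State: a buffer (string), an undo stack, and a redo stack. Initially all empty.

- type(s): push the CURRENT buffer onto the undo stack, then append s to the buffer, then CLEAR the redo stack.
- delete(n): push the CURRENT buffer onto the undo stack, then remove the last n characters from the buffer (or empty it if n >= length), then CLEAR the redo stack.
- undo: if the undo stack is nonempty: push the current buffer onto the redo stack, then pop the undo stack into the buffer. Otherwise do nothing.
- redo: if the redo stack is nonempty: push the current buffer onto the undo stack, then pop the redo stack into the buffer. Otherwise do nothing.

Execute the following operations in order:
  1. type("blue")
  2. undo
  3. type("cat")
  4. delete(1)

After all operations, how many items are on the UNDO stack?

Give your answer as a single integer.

After op 1 (type): buf='blue' undo_depth=1 redo_depth=0
After op 2 (undo): buf='(empty)' undo_depth=0 redo_depth=1
After op 3 (type): buf='cat' undo_depth=1 redo_depth=0
After op 4 (delete): buf='ca' undo_depth=2 redo_depth=0

Answer: 2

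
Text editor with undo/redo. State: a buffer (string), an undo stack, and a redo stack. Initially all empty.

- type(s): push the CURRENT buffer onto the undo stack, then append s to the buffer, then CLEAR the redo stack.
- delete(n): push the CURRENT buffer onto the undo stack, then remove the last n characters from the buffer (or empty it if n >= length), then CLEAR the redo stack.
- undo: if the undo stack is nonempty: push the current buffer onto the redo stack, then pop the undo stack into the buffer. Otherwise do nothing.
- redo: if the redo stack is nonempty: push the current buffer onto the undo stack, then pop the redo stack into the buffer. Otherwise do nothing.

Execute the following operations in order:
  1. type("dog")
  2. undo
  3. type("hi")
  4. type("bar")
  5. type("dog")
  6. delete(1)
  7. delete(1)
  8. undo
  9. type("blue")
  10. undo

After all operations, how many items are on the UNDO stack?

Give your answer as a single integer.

Answer: 4

Derivation:
After op 1 (type): buf='dog' undo_depth=1 redo_depth=0
After op 2 (undo): buf='(empty)' undo_depth=0 redo_depth=1
After op 3 (type): buf='hi' undo_depth=1 redo_depth=0
After op 4 (type): buf='hibar' undo_depth=2 redo_depth=0
After op 5 (type): buf='hibardog' undo_depth=3 redo_depth=0
After op 6 (delete): buf='hibardo' undo_depth=4 redo_depth=0
After op 7 (delete): buf='hibard' undo_depth=5 redo_depth=0
After op 8 (undo): buf='hibardo' undo_depth=4 redo_depth=1
After op 9 (type): buf='hibardoblue' undo_depth=5 redo_depth=0
After op 10 (undo): buf='hibardo' undo_depth=4 redo_depth=1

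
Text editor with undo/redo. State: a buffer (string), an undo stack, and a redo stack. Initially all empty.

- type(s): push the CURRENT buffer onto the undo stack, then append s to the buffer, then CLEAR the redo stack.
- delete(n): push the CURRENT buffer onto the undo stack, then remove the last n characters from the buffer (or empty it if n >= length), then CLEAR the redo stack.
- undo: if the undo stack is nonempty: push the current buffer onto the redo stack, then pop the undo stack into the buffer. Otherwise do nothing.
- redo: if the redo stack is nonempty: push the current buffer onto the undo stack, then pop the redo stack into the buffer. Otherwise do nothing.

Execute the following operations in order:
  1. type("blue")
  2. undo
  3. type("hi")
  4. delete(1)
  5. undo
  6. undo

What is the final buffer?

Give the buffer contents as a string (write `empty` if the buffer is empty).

After op 1 (type): buf='blue' undo_depth=1 redo_depth=0
After op 2 (undo): buf='(empty)' undo_depth=0 redo_depth=1
After op 3 (type): buf='hi' undo_depth=1 redo_depth=0
After op 4 (delete): buf='h' undo_depth=2 redo_depth=0
After op 5 (undo): buf='hi' undo_depth=1 redo_depth=1
After op 6 (undo): buf='(empty)' undo_depth=0 redo_depth=2

Answer: empty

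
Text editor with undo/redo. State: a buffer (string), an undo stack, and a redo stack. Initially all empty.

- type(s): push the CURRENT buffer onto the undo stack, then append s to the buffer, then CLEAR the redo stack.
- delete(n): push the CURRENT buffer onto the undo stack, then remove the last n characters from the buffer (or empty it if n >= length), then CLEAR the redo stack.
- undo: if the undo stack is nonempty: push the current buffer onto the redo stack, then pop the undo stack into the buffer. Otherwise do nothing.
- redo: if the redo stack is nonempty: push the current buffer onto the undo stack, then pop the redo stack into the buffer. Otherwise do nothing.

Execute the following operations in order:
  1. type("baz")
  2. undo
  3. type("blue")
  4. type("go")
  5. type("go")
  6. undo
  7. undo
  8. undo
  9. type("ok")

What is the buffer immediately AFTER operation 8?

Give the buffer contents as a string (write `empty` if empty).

After op 1 (type): buf='baz' undo_depth=1 redo_depth=0
After op 2 (undo): buf='(empty)' undo_depth=0 redo_depth=1
After op 3 (type): buf='blue' undo_depth=1 redo_depth=0
After op 4 (type): buf='bluego' undo_depth=2 redo_depth=0
After op 5 (type): buf='bluegogo' undo_depth=3 redo_depth=0
After op 6 (undo): buf='bluego' undo_depth=2 redo_depth=1
After op 7 (undo): buf='blue' undo_depth=1 redo_depth=2
After op 8 (undo): buf='(empty)' undo_depth=0 redo_depth=3

Answer: empty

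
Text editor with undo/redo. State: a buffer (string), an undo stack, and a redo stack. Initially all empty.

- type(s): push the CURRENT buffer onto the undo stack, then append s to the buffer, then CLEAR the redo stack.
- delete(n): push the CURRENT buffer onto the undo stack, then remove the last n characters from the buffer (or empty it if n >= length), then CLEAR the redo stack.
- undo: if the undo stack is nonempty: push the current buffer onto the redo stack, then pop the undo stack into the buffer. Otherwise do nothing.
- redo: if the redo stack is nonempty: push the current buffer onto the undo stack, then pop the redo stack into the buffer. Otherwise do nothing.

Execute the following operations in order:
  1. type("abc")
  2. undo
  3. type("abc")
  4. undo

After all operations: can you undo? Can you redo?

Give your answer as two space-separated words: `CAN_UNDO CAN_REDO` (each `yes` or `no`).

Answer: no yes

Derivation:
After op 1 (type): buf='abc' undo_depth=1 redo_depth=0
After op 2 (undo): buf='(empty)' undo_depth=0 redo_depth=1
After op 3 (type): buf='abc' undo_depth=1 redo_depth=0
After op 4 (undo): buf='(empty)' undo_depth=0 redo_depth=1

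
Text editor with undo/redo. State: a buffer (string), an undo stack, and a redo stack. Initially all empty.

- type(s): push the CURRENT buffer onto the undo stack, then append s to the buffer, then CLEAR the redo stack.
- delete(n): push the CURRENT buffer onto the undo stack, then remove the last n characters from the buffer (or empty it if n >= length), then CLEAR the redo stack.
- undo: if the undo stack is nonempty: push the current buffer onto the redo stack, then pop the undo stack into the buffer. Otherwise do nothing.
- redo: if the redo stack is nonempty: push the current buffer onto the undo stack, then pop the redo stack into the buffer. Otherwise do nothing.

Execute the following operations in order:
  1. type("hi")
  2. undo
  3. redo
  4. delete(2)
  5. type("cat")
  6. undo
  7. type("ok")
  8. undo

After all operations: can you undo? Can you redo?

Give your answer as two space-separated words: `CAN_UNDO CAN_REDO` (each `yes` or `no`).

After op 1 (type): buf='hi' undo_depth=1 redo_depth=0
After op 2 (undo): buf='(empty)' undo_depth=0 redo_depth=1
After op 3 (redo): buf='hi' undo_depth=1 redo_depth=0
After op 4 (delete): buf='(empty)' undo_depth=2 redo_depth=0
After op 5 (type): buf='cat' undo_depth=3 redo_depth=0
After op 6 (undo): buf='(empty)' undo_depth=2 redo_depth=1
After op 7 (type): buf='ok' undo_depth=3 redo_depth=0
After op 8 (undo): buf='(empty)' undo_depth=2 redo_depth=1

Answer: yes yes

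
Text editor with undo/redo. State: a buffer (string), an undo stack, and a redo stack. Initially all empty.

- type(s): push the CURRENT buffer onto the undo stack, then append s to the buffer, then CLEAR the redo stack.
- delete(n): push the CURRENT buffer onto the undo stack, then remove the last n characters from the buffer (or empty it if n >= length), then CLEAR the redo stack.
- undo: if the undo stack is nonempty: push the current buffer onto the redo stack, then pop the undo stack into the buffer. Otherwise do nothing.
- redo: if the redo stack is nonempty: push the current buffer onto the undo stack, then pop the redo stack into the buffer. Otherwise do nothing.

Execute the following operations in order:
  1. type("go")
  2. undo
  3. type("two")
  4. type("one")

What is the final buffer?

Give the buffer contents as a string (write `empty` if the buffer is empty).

Answer: twoone

Derivation:
After op 1 (type): buf='go' undo_depth=1 redo_depth=0
After op 2 (undo): buf='(empty)' undo_depth=0 redo_depth=1
After op 3 (type): buf='two' undo_depth=1 redo_depth=0
After op 4 (type): buf='twoone' undo_depth=2 redo_depth=0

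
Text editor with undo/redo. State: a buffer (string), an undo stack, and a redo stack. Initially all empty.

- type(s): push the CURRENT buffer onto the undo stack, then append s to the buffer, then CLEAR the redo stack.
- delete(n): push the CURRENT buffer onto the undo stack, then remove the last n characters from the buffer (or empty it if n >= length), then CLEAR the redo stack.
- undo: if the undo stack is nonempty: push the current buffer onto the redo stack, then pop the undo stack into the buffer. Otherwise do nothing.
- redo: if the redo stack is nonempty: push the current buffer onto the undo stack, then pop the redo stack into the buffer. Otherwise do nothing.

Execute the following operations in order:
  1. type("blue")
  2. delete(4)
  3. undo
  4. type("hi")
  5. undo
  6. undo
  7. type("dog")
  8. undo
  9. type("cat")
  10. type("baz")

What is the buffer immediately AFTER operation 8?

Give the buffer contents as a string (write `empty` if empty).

After op 1 (type): buf='blue' undo_depth=1 redo_depth=0
After op 2 (delete): buf='(empty)' undo_depth=2 redo_depth=0
After op 3 (undo): buf='blue' undo_depth=1 redo_depth=1
After op 4 (type): buf='bluehi' undo_depth=2 redo_depth=0
After op 5 (undo): buf='blue' undo_depth=1 redo_depth=1
After op 6 (undo): buf='(empty)' undo_depth=0 redo_depth=2
After op 7 (type): buf='dog' undo_depth=1 redo_depth=0
After op 8 (undo): buf='(empty)' undo_depth=0 redo_depth=1

Answer: empty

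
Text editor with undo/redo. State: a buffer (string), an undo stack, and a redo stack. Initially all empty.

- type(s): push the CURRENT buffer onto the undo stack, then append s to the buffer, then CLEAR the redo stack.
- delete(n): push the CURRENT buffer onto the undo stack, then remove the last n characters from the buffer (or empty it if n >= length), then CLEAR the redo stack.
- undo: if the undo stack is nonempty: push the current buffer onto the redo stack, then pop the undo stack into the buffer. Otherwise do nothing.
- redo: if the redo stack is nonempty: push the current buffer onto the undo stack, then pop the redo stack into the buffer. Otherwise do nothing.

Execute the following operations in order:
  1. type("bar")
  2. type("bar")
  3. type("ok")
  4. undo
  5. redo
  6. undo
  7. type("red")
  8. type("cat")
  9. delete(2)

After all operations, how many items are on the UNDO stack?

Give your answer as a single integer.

After op 1 (type): buf='bar' undo_depth=1 redo_depth=0
After op 2 (type): buf='barbar' undo_depth=2 redo_depth=0
After op 3 (type): buf='barbarok' undo_depth=3 redo_depth=0
After op 4 (undo): buf='barbar' undo_depth=2 redo_depth=1
After op 5 (redo): buf='barbarok' undo_depth=3 redo_depth=0
After op 6 (undo): buf='barbar' undo_depth=2 redo_depth=1
After op 7 (type): buf='barbarred' undo_depth=3 redo_depth=0
After op 8 (type): buf='barbarredcat' undo_depth=4 redo_depth=0
After op 9 (delete): buf='barbarredc' undo_depth=5 redo_depth=0

Answer: 5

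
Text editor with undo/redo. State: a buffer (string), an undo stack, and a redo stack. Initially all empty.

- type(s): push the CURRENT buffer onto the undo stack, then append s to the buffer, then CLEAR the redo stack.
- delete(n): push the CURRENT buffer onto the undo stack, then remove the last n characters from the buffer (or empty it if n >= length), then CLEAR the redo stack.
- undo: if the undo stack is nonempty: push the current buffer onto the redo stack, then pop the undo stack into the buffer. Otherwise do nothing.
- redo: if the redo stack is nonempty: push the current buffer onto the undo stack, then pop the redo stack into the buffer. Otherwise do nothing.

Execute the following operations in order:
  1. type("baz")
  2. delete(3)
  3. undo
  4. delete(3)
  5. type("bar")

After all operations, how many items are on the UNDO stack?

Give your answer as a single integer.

After op 1 (type): buf='baz' undo_depth=1 redo_depth=0
After op 2 (delete): buf='(empty)' undo_depth=2 redo_depth=0
After op 3 (undo): buf='baz' undo_depth=1 redo_depth=1
After op 4 (delete): buf='(empty)' undo_depth=2 redo_depth=0
After op 5 (type): buf='bar' undo_depth=3 redo_depth=0

Answer: 3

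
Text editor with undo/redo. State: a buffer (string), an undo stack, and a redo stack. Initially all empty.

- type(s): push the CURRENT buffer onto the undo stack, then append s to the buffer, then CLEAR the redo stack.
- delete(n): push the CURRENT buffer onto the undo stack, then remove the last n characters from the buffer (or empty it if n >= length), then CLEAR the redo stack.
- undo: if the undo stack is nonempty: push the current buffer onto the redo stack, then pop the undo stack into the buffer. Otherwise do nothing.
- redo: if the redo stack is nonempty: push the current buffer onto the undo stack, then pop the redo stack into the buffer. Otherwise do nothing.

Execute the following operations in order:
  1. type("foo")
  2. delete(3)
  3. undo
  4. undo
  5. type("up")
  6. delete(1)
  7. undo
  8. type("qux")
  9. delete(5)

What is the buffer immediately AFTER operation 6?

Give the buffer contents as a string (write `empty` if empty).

Answer: u

Derivation:
After op 1 (type): buf='foo' undo_depth=1 redo_depth=0
After op 2 (delete): buf='(empty)' undo_depth=2 redo_depth=0
After op 3 (undo): buf='foo' undo_depth=1 redo_depth=1
After op 4 (undo): buf='(empty)' undo_depth=0 redo_depth=2
After op 5 (type): buf='up' undo_depth=1 redo_depth=0
After op 6 (delete): buf='u' undo_depth=2 redo_depth=0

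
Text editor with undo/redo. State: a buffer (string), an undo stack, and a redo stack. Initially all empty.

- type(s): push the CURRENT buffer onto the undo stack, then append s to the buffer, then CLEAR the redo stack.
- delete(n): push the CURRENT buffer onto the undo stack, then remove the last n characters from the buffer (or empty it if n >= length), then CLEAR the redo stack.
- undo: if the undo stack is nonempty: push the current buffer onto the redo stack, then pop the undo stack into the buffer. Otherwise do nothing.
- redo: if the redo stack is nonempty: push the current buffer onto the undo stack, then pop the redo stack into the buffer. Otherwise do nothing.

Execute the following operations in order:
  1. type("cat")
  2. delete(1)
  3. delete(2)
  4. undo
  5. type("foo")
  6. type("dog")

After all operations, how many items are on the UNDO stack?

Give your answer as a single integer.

Answer: 4

Derivation:
After op 1 (type): buf='cat' undo_depth=1 redo_depth=0
After op 2 (delete): buf='ca' undo_depth=2 redo_depth=0
After op 3 (delete): buf='(empty)' undo_depth=3 redo_depth=0
After op 4 (undo): buf='ca' undo_depth=2 redo_depth=1
After op 5 (type): buf='cafoo' undo_depth=3 redo_depth=0
After op 6 (type): buf='cafoodog' undo_depth=4 redo_depth=0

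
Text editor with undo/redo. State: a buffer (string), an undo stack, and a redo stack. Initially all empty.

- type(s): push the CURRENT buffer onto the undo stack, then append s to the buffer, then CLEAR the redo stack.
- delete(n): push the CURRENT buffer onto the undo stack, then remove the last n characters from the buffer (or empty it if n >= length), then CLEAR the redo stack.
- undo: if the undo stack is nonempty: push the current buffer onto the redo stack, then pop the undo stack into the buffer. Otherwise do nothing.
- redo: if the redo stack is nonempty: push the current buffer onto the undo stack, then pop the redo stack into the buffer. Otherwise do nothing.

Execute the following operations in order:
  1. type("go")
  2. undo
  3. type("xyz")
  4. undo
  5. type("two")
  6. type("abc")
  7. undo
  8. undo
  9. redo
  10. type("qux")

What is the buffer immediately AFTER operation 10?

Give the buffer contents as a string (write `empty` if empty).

Answer: twoqux

Derivation:
After op 1 (type): buf='go' undo_depth=1 redo_depth=0
After op 2 (undo): buf='(empty)' undo_depth=0 redo_depth=1
After op 3 (type): buf='xyz' undo_depth=1 redo_depth=0
After op 4 (undo): buf='(empty)' undo_depth=0 redo_depth=1
After op 5 (type): buf='two' undo_depth=1 redo_depth=0
After op 6 (type): buf='twoabc' undo_depth=2 redo_depth=0
After op 7 (undo): buf='two' undo_depth=1 redo_depth=1
After op 8 (undo): buf='(empty)' undo_depth=0 redo_depth=2
After op 9 (redo): buf='two' undo_depth=1 redo_depth=1
After op 10 (type): buf='twoqux' undo_depth=2 redo_depth=0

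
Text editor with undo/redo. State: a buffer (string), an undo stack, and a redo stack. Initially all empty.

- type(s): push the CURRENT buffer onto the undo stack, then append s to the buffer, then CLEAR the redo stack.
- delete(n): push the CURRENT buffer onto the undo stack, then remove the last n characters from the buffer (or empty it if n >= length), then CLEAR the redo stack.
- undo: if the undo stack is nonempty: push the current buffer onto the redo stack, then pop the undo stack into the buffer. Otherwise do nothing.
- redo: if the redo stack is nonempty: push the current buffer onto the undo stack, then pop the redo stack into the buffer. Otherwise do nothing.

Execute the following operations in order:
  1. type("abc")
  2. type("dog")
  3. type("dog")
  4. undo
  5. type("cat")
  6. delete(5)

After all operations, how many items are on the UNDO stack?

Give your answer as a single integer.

After op 1 (type): buf='abc' undo_depth=1 redo_depth=0
After op 2 (type): buf='abcdog' undo_depth=2 redo_depth=0
After op 3 (type): buf='abcdogdog' undo_depth=3 redo_depth=0
After op 4 (undo): buf='abcdog' undo_depth=2 redo_depth=1
After op 5 (type): buf='abcdogcat' undo_depth=3 redo_depth=0
After op 6 (delete): buf='abcd' undo_depth=4 redo_depth=0

Answer: 4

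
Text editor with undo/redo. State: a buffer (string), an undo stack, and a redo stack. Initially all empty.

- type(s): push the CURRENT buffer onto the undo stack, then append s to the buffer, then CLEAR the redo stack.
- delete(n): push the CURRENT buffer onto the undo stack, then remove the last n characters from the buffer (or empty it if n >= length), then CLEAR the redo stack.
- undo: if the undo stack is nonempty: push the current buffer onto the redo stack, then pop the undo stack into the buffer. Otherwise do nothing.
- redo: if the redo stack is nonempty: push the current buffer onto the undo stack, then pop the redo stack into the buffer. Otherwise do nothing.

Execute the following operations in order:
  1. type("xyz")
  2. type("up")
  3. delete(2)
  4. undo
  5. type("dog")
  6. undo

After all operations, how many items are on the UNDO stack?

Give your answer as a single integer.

Answer: 2

Derivation:
After op 1 (type): buf='xyz' undo_depth=1 redo_depth=0
After op 2 (type): buf='xyzup' undo_depth=2 redo_depth=0
After op 3 (delete): buf='xyz' undo_depth=3 redo_depth=0
After op 4 (undo): buf='xyzup' undo_depth=2 redo_depth=1
After op 5 (type): buf='xyzupdog' undo_depth=3 redo_depth=0
After op 6 (undo): buf='xyzup' undo_depth=2 redo_depth=1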